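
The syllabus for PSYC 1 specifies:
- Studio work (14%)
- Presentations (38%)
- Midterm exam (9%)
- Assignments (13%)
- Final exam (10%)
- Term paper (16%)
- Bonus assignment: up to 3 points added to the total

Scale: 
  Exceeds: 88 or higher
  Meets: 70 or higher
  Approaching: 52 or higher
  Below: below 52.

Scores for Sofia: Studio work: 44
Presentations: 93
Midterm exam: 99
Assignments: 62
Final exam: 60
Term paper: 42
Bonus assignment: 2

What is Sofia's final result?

Weighted total:
  Studio work 44 × 0.14 = 6.16
  Presentations 93 × 0.38 = 35.34
  Midterm exam 99 × 0.09 = 8.91
  Assignments 62 × 0.13 = 8.06
  Final exam 60 × 0.1 = 6
  Term paper 42 × 0.16 = 6.72
Sum = 71.19
Bonus assignment: 71.19 + 2 = 73.19
73.19 is ≥ 70 and < 88 → Meets

Meets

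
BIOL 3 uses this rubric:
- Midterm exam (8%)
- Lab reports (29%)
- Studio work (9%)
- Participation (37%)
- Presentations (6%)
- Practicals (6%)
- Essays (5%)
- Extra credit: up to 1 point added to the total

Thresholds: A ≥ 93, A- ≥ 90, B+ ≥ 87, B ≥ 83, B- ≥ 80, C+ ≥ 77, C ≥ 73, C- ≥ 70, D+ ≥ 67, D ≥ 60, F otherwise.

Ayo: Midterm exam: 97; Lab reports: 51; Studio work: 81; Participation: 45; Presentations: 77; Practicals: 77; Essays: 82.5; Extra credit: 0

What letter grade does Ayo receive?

Weighted total:
  Midterm exam 97 × 0.08 = 7.76
  Lab reports 51 × 0.29 = 14.79
  Studio work 81 × 0.09 = 7.29
  Participation 45 × 0.37 = 16.65
  Presentations 77 × 0.06 = 4.62
  Practicals 77 × 0.06 = 4.62
  Essays 82.5 × 0.05 = 4.125
Sum = 59.855
Extra credit: 59.855 + 0 = 59.855
59.855 < 60 → F

F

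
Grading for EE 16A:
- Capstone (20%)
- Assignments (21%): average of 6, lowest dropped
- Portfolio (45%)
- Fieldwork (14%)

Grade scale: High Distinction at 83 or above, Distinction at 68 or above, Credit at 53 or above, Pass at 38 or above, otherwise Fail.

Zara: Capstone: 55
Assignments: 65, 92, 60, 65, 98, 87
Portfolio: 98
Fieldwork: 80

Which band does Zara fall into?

High Distinction

Assignments: drop 60 → average of remaining 5 = 407/5 = 81.4
Weighted total:
  Capstone 55 × 0.2 = 11
  Assignments 81.4 × 0.21 = 17.094
  Portfolio 98 × 0.45 = 44.1
  Fieldwork 80 × 0.14 = 11.2
Sum = 83.394
83.394 ≥ 83 → High Distinction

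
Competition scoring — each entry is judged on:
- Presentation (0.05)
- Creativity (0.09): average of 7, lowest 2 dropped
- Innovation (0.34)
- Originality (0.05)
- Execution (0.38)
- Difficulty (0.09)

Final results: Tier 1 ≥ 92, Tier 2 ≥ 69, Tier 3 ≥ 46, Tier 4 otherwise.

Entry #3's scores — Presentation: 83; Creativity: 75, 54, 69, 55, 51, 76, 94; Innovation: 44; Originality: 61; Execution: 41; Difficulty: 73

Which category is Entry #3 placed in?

Creativity: drop 51, 54 → average of remaining 5 = 369/5 = 73.8
Weighted total:
  Presentation 83 × 0.05 = 4.15
  Creativity 73.8 × 0.09 = 6.642
  Innovation 44 × 0.34 = 14.96
  Originality 61 × 0.05 = 3.05
  Execution 41 × 0.38 = 15.58
  Difficulty 73 × 0.09 = 6.57
Sum = 50.952
50.952 is ≥ 46 and < 69 → Tier 3

Tier 3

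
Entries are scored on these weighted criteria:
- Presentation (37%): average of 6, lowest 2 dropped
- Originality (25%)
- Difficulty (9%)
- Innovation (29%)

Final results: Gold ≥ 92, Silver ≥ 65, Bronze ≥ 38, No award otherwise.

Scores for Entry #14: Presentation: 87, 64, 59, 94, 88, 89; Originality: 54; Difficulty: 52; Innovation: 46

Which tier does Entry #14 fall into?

Presentation: drop 59, 64 → average of remaining 4 = 358/4 = 89.5
Weighted total:
  Presentation 89.5 × 0.37 = 33.115
  Originality 54 × 0.25 = 13.5
  Difficulty 52 × 0.09 = 4.68
  Innovation 46 × 0.29 = 13.34
Sum = 64.635
64.635 is ≥ 38 and < 65 → Bronze

Bronze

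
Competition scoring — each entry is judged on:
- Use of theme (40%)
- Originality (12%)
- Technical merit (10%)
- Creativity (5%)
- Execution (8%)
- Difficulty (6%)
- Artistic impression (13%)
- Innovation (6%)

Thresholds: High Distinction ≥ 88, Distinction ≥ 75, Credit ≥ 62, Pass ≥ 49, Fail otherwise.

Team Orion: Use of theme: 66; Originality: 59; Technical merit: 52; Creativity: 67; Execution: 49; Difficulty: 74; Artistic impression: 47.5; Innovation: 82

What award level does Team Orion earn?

Weighted total:
  Use of theme 66 × 0.4 = 26.4
  Originality 59 × 0.12 = 7.08
  Technical merit 52 × 0.1 = 5.2
  Creativity 67 × 0.05 = 3.35
  Execution 49 × 0.08 = 3.92
  Difficulty 74 × 0.06 = 4.44
  Artistic impression 47.5 × 0.13 = 6.175
  Innovation 82 × 0.06 = 4.92
Sum = 61.485
61.485 is ≥ 49 and < 62 → Pass

Pass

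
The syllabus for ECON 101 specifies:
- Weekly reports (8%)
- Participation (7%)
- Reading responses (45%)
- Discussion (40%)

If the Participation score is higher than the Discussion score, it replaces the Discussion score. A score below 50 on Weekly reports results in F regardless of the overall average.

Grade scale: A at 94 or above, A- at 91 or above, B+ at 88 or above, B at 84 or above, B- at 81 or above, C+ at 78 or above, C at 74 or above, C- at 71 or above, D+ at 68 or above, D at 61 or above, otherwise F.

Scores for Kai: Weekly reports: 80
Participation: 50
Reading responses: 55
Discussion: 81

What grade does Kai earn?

Participation (50) ≤ Discussion (81), so Discussion stays at 81.
Weekly reports score 80 ≥ 50: minimum met.
Weighted total:
  Weekly reports 80 × 0.08 = 6.4
  Participation 50 × 0.07 = 3.5
  Reading responses 55 × 0.45 = 24.75
  Discussion 81 × 0.4 = 32.4
Sum = 67.05
67.05 is ≥ 61 and < 68 → D

D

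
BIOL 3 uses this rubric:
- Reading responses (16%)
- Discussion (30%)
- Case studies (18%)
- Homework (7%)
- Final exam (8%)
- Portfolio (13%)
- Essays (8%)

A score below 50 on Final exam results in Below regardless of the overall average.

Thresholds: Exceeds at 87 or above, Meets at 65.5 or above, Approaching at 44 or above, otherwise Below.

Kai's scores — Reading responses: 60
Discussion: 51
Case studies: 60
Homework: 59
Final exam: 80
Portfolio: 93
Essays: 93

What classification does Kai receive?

Meets

Final exam score 80 ≥ 50: minimum met.
Weighted total:
  Reading responses 60 × 0.16 = 9.6
  Discussion 51 × 0.3 = 15.3
  Case studies 60 × 0.18 = 10.8
  Homework 59 × 0.07 = 4.13
  Final exam 80 × 0.08 = 6.4
  Portfolio 93 × 0.13 = 12.09
  Essays 93 × 0.08 = 7.44
Sum = 65.76
65.76 is ≥ 65.5 and < 87 → Meets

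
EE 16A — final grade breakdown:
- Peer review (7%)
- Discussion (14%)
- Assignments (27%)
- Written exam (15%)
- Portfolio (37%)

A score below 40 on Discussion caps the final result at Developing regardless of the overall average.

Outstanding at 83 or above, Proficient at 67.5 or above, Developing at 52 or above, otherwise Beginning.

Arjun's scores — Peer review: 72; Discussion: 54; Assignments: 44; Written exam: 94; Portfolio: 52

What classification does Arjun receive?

Developing

Discussion score 54 ≥ 40: minimum met.
Weighted total:
  Peer review 72 × 0.07 = 5.04
  Discussion 54 × 0.14 = 7.56
  Assignments 44 × 0.27 = 11.88
  Written exam 94 × 0.15 = 14.1
  Portfolio 52 × 0.37 = 19.24
Sum = 57.82
57.82 is ≥ 52 and < 67.5 → Developing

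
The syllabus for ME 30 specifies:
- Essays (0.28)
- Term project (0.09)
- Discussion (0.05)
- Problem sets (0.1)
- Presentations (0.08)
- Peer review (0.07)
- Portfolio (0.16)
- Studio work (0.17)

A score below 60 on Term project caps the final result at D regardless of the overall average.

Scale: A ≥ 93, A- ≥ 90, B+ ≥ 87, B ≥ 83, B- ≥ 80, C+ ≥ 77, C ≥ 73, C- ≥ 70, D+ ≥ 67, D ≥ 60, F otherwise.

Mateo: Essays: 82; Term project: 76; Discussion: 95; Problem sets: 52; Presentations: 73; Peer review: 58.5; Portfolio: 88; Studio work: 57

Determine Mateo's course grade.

C

Term project score 76 ≥ 60: minimum met.
Weighted total:
  Essays 82 × 0.28 = 22.96
  Term project 76 × 0.09 = 6.84
  Discussion 95 × 0.05 = 4.75
  Problem sets 52 × 0.1 = 5.2
  Presentations 73 × 0.08 = 5.84
  Peer review 58.5 × 0.07 = 4.095
  Portfolio 88 × 0.16 = 14.08
  Studio work 57 × 0.17 = 9.69
Sum = 73.455
73.455 is ≥ 73 and < 77 → C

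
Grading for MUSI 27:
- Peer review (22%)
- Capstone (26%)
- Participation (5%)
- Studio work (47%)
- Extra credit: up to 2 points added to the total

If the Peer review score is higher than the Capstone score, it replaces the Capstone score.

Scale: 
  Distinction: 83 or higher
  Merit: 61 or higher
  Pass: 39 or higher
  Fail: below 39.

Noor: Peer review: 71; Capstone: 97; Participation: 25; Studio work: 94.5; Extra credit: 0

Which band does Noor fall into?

Peer review (71) ≤ Capstone (97), so Capstone stays at 97.
Weighted total:
  Peer review 71 × 0.22 = 15.62
  Capstone 97 × 0.26 = 25.22
  Participation 25 × 0.05 = 1.25
  Studio work 94.5 × 0.47 = 44.415
Sum = 86.505
Extra credit: 86.505 + 0 = 86.505
86.505 ≥ 83 → Distinction

Distinction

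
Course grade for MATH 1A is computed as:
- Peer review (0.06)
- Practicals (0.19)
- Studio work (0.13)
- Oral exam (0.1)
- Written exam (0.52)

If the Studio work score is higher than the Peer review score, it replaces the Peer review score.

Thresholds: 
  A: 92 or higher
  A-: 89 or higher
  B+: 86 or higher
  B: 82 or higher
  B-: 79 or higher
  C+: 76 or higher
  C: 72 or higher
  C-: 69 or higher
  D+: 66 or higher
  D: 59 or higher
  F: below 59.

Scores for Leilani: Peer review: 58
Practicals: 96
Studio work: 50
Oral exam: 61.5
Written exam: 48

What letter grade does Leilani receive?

D

Studio work (50) ≤ Peer review (58), so Peer review stays at 58.
Weighted total:
  Peer review 58 × 0.06 = 3.48
  Practicals 96 × 0.19 = 18.24
  Studio work 50 × 0.13 = 6.5
  Oral exam 61.5 × 0.1 = 6.15
  Written exam 48 × 0.52 = 24.96
Sum = 59.33
59.33 is ≥ 59 and < 66 → D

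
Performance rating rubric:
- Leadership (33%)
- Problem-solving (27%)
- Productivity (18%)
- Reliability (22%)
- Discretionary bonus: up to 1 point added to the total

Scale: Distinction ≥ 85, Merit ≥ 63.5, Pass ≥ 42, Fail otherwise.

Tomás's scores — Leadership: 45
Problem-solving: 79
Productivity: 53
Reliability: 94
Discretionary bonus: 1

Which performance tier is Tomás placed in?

Merit

Weighted total:
  Leadership 45 × 0.33 = 14.85
  Problem-solving 79 × 0.27 = 21.33
  Productivity 53 × 0.18 = 9.54
  Reliability 94 × 0.22 = 20.68
Sum = 66.4
Discretionary bonus: 66.4 + 1 = 67.4
67.4 is ≥ 63.5 and < 85 → Merit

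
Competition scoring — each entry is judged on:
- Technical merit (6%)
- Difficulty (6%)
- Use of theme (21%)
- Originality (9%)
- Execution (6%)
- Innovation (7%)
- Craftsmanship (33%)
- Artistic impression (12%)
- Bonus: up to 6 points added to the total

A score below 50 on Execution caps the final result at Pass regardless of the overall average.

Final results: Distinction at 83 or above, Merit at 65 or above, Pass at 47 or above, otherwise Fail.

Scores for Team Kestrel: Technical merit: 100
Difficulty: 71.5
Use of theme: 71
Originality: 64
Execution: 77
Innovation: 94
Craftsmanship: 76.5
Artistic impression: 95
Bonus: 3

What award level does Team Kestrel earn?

Merit

Execution score 77 ≥ 50: minimum met.
Weighted total:
  Technical merit 100 × 0.06 = 6
  Difficulty 71.5 × 0.06 = 4.29
  Use of theme 71 × 0.21 = 14.91
  Originality 64 × 0.09 = 5.76
  Execution 77 × 0.06 = 4.62
  Innovation 94 × 0.07 = 6.58
  Craftsmanship 76.5 × 0.33 = 25.245
  Artistic impression 95 × 0.12 = 11.4
Sum = 78.805
Bonus: 78.805 + 3 = 81.805
81.805 is ≥ 65 and < 83 → Merit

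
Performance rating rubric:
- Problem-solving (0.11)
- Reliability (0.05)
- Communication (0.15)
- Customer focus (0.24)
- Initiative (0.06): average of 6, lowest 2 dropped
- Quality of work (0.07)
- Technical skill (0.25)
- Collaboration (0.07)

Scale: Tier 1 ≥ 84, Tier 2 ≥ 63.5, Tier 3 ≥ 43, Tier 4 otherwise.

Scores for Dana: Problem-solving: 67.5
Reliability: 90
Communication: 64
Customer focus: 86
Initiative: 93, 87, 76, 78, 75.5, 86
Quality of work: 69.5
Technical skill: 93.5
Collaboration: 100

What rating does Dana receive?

Tier 2

Initiative: drop 75.5, 76 → average of remaining 4 = 344/4 = 86
Weighted total:
  Problem-solving 67.5 × 0.11 = 7.425
  Reliability 90 × 0.05 = 4.5
  Communication 64 × 0.15 = 9.6
  Customer focus 86 × 0.24 = 20.64
  Initiative 86 × 0.06 = 5.16
  Quality of work 69.5 × 0.07 = 4.865
  Technical skill 93.5 × 0.25 = 23.375
  Collaboration 100 × 0.07 = 7
Sum = 82.565
82.565 is ≥ 63.5 and < 84 → Tier 2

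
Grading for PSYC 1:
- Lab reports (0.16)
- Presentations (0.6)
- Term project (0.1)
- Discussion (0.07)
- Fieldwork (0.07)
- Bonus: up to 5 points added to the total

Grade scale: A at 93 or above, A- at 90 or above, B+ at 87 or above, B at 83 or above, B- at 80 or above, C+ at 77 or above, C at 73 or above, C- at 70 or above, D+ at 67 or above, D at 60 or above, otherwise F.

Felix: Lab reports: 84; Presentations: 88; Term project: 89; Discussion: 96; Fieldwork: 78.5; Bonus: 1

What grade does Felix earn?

B+

Weighted total:
  Lab reports 84 × 0.16 = 13.44
  Presentations 88 × 0.6 = 52.8
  Term project 89 × 0.1 = 8.9
  Discussion 96 × 0.07 = 6.72
  Fieldwork 78.5 × 0.07 = 5.495
Sum = 87.355
Bonus: 87.355 + 1 = 88.355
88.355 is ≥ 87 and < 90 → B+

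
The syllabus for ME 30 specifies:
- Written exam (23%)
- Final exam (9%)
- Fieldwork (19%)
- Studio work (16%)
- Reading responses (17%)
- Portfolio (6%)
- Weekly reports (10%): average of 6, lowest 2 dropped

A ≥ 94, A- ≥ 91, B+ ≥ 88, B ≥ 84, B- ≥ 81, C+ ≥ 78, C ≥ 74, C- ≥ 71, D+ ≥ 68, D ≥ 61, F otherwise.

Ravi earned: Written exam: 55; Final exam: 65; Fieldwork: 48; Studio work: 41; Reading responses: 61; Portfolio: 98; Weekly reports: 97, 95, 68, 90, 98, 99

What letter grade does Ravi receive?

Weekly reports: drop 68, 90 → average of remaining 4 = 389/4 = 97.25
Weighted total:
  Written exam 55 × 0.23 = 12.65
  Final exam 65 × 0.09 = 5.85
  Fieldwork 48 × 0.19 = 9.12
  Studio work 41 × 0.16 = 6.56
  Reading responses 61 × 0.17 = 10.37
  Portfolio 98 × 0.06 = 5.88
  Weekly reports 97.25 × 0.1 = 9.725
Sum = 60.155
60.155 < 61 → F

F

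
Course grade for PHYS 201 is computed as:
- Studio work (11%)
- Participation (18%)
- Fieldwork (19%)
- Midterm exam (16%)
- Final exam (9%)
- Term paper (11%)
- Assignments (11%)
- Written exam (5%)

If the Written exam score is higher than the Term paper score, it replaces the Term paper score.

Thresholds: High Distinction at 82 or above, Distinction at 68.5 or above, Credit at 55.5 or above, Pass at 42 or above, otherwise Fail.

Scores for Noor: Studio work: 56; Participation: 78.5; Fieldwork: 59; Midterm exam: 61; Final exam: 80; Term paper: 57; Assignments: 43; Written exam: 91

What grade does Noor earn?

Written exam (91) > Term paper (57), so Term paper counts as 91.
Weighted total:
  Studio work 56 × 0.11 = 6.16
  Participation 78.5 × 0.18 = 14.13
  Fieldwork 59 × 0.19 = 11.21
  Midterm exam 61 × 0.16 = 9.76
  Final exam 80 × 0.09 = 7.2
  Term paper 91 × 0.11 = 10.01
  Assignments 43 × 0.11 = 4.73
  Written exam 91 × 0.05 = 4.55
Sum = 67.75
67.75 is ≥ 55.5 and < 68.5 → Credit

Credit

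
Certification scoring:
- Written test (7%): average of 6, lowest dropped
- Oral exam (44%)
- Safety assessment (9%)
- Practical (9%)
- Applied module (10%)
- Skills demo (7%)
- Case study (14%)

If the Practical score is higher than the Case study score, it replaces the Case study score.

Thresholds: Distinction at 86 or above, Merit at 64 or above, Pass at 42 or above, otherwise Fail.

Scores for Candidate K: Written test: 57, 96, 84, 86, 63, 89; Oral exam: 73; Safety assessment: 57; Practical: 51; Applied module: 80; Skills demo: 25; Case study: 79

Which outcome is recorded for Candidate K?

Merit

Written test: drop 57 → average of remaining 5 = 418/5 = 83.6
Practical (51) ≤ Case study (79), so Case study stays at 79.
Weighted total:
  Written test 83.6 × 0.07 = 5.852
  Oral exam 73 × 0.44 = 32.12
  Safety assessment 57 × 0.09 = 5.13
  Practical 51 × 0.09 = 4.59
  Applied module 80 × 0.1 = 8
  Skills demo 25 × 0.07 = 1.75
  Case study 79 × 0.14 = 11.06
Sum = 68.502
68.502 is ≥ 64 and < 86 → Merit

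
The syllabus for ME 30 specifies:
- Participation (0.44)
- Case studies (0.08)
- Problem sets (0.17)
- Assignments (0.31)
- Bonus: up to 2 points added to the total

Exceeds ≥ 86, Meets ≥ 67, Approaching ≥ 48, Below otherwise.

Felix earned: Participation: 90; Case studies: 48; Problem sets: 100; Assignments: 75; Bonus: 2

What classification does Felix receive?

Weighted total:
  Participation 90 × 0.44 = 39.6
  Case studies 48 × 0.08 = 3.84
  Problem sets 100 × 0.17 = 17
  Assignments 75 × 0.31 = 23.25
Sum = 83.69
Bonus: 83.69 + 2 = 85.69
85.69 is ≥ 67 and < 86 → Meets

Meets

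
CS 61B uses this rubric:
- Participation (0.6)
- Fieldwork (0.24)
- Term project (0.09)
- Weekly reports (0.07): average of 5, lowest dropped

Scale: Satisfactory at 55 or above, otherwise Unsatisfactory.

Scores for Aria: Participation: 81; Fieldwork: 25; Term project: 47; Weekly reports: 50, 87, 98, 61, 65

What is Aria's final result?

Weekly reports: drop 50 → average of remaining 4 = 311/4 = 77.75
Weighted total:
  Participation 81 × 0.6 = 48.6
  Fieldwork 25 × 0.24 = 6
  Term project 47 × 0.09 = 4.23
  Weekly reports 77.75 × 0.07 = 5.4425
Sum = 64.2725
64.2725 ≥ 55 → Satisfactory

Satisfactory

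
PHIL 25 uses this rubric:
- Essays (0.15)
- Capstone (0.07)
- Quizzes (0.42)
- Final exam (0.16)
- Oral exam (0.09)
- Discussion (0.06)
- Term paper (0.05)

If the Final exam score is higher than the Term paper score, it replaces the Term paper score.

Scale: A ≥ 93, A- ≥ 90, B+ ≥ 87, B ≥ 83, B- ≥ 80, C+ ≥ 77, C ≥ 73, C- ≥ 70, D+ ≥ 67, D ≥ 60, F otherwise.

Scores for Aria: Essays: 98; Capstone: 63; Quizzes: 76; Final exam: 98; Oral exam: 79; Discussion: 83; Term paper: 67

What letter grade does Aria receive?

Final exam (98) > Term paper (67), so Term paper counts as 98.
Weighted total:
  Essays 98 × 0.15 = 14.7
  Capstone 63 × 0.07 = 4.41
  Quizzes 76 × 0.42 = 31.92
  Final exam 98 × 0.16 = 15.68
  Oral exam 79 × 0.09 = 7.11
  Discussion 83 × 0.06 = 4.98
  Term paper 98 × 0.05 = 4.9
Sum = 83.7
83.7 is ≥ 83 and < 87 → B

B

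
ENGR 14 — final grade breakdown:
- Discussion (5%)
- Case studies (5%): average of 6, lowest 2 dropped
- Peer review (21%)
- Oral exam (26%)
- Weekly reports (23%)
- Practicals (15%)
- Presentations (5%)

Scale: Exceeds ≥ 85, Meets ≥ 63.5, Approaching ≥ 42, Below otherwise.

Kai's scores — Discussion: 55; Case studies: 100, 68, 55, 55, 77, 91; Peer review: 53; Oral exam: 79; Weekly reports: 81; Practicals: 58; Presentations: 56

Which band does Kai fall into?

Case studies: drop 55, 55 → average of remaining 4 = 336/4 = 84
Weighted total:
  Discussion 55 × 0.05 = 2.75
  Case studies 84 × 0.05 = 4.2
  Peer review 53 × 0.21 = 11.13
  Oral exam 79 × 0.26 = 20.54
  Weekly reports 81 × 0.23 = 18.63
  Practicals 58 × 0.15 = 8.7
  Presentations 56 × 0.05 = 2.8
Sum = 68.75
68.75 is ≥ 63.5 and < 85 → Meets

Meets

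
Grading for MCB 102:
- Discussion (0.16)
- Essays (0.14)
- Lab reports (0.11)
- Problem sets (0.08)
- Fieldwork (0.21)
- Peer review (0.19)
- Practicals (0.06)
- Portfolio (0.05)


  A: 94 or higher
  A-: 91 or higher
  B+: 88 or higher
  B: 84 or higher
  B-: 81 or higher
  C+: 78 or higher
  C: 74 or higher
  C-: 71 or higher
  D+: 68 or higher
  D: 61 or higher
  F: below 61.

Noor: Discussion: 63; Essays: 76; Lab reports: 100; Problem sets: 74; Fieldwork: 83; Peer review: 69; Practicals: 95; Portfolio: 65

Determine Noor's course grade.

C

Weighted total:
  Discussion 63 × 0.16 = 10.08
  Essays 76 × 0.14 = 10.64
  Lab reports 100 × 0.11 = 11
  Problem sets 74 × 0.08 = 5.92
  Fieldwork 83 × 0.21 = 17.43
  Peer review 69 × 0.19 = 13.11
  Practicals 95 × 0.06 = 5.7
  Portfolio 65 × 0.05 = 3.25
Sum = 77.13
77.13 is ≥ 74 and < 78 → C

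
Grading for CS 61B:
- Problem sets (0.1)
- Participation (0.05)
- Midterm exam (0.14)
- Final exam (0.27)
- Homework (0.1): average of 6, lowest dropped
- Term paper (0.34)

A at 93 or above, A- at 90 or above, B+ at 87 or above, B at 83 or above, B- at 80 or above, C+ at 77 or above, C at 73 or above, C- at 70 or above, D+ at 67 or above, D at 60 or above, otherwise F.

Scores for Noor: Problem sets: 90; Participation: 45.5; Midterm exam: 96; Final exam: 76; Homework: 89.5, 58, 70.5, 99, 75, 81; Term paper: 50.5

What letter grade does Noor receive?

C-

Homework: drop 58 → average of remaining 5 = 415/5 = 83
Weighted total:
  Problem sets 90 × 0.1 = 9
  Participation 45.5 × 0.05 = 2.275
  Midterm exam 96 × 0.14 = 13.44
  Final exam 76 × 0.27 = 20.52
  Homework 83 × 0.1 = 8.3
  Term paper 50.5 × 0.34 = 17.17
Sum = 70.705
70.705 is ≥ 70 and < 73 → C-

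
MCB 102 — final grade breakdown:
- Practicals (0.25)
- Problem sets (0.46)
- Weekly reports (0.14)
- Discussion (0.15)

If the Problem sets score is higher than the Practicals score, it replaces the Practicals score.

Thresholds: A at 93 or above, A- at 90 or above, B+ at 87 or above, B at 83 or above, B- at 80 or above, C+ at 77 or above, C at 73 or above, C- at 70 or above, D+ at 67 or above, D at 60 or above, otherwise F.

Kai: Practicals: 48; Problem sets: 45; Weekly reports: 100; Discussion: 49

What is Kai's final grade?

F

Problem sets (45) ≤ Practicals (48), so Practicals stays at 48.
Weighted total:
  Practicals 48 × 0.25 = 12
  Problem sets 45 × 0.46 = 20.7
  Weekly reports 100 × 0.14 = 14
  Discussion 49 × 0.15 = 7.35
Sum = 54.05
54.05 < 60 → F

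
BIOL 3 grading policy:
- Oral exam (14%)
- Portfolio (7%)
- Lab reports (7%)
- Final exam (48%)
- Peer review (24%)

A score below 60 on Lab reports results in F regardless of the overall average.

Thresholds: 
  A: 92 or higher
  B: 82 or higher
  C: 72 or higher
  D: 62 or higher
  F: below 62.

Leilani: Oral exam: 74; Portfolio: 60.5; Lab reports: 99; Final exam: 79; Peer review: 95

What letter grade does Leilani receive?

Lab reports score 99 ≥ 60: minimum met.
Weighted total:
  Oral exam 74 × 0.14 = 10.36
  Portfolio 60.5 × 0.07 = 4.235
  Lab reports 99 × 0.07 = 6.93
  Final exam 79 × 0.48 = 37.92
  Peer review 95 × 0.24 = 22.8
Sum = 82.245
82.245 is ≥ 82 and < 92 → B

B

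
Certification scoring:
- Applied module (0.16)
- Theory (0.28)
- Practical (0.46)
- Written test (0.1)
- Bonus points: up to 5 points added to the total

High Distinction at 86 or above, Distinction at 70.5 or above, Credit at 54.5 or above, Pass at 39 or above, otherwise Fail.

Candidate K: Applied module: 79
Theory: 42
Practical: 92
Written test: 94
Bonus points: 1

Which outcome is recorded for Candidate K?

Distinction

Weighted total:
  Applied module 79 × 0.16 = 12.64
  Theory 42 × 0.28 = 11.76
  Practical 92 × 0.46 = 42.32
  Written test 94 × 0.1 = 9.4
Sum = 76.12
Bonus points: 76.12 + 1 = 77.12
77.12 is ≥ 70.5 and < 86 → Distinction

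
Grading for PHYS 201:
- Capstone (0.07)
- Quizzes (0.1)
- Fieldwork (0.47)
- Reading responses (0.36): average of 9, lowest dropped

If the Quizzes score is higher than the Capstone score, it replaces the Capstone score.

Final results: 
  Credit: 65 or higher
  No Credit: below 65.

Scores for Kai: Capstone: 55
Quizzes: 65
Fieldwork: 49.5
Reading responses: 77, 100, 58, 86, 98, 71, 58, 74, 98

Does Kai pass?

Reading responses: drop 58 → average of remaining 8 = 662/8 = 82.75
Quizzes (65) > Capstone (55), so Capstone counts as 65.
Weighted total:
  Capstone 65 × 0.07 = 4.55
  Quizzes 65 × 0.1 = 6.5
  Fieldwork 49.5 × 0.47 = 23.265
  Reading responses 82.75 × 0.36 = 29.79
Sum = 64.105
64.105 < 65 → No Credit

No Credit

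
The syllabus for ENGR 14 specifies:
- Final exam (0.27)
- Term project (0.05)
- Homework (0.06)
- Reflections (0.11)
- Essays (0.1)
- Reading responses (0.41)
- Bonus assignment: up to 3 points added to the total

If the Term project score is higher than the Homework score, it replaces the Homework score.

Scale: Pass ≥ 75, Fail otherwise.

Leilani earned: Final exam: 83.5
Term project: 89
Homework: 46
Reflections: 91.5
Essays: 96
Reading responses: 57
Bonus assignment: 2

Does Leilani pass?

Term project (89) > Homework (46), so Homework counts as 89.
Weighted total:
  Final exam 83.5 × 0.27 = 22.545
  Term project 89 × 0.05 = 4.45
  Homework 89 × 0.06 = 5.34
  Reflections 91.5 × 0.11 = 10.065
  Essays 96 × 0.1 = 9.6
  Reading responses 57 × 0.41 = 23.37
Sum = 75.37
Bonus assignment: 75.37 + 2 = 77.37
77.37 ≥ 75 → Pass

Pass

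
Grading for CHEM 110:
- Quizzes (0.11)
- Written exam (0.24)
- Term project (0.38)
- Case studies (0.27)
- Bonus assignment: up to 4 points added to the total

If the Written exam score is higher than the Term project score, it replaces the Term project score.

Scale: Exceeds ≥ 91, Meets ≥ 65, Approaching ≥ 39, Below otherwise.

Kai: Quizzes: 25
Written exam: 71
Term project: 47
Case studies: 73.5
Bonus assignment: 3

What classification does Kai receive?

Written exam (71) > Term project (47), so Term project counts as 71.
Weighted total:
  Quizzes 25 × 0.11 = 2.75
  Written exam 71 × 0.24 = 17.04
  Term project 71 × 0.38 = 26.98
  Case studies 73.5 × 0.27 = 19.845
Sum = 66.615
Bonus assignment: 66.615 + 3 = 69.615
69.615 is ≥ 65 and < 91 → Meets

Meets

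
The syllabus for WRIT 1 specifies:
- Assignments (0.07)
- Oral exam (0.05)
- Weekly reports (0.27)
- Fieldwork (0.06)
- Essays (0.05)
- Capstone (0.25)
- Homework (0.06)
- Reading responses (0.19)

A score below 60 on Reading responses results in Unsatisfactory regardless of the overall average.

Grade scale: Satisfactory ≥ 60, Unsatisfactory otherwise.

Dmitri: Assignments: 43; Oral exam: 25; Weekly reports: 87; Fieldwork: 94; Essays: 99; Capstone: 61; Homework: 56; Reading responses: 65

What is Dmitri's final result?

Reading responses score 65 ≥ 60: minimum met.
Weighted total:
  Assignments 43 × 0.07 = 3.01
  Oral exam 25 × 0.05 = 1.25
  Weekly reports 87 × 0.27 = 23.49
  Fieldwork 94 × 0.06 = 5.64
  Essays 99 × 0.05 = 4.95
  Capstone 61 × 0.25 = 15.25
  Homework 56 × 0.06 = 3.36
  Reading responses 65 × 0.19 = 12.35
Sum = 69.3
69.3 ≥ 60 → Satisfactory

Satisfactory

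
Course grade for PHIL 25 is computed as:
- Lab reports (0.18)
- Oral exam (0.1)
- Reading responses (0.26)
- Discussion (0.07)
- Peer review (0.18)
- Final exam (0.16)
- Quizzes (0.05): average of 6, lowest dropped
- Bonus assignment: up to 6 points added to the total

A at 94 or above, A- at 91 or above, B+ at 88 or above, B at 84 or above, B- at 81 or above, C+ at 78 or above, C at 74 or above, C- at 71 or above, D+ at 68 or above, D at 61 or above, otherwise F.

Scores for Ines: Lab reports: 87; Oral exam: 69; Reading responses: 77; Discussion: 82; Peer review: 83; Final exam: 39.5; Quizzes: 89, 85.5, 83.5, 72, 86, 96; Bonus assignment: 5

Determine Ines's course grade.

Quizzes: drop 72 → average of remaining 5 = 440/5 = 88
Weighted total:
  Lab reports 87 × 0.18 = 15.66
  Oral exam 69 × 0.1 = 6.9
  Reading responses 77 × 0.26 = 20.02
  Discussion 82 × 0.07 = 5.74
  Peer review 83 × 0.18 = 14.94
  Final exam 39.5 × 0.16 = 6.32
  Quizzes 88 × 0.05 = 4.4
Sum = 73.98
Bonus assignment: 73.98 + 5 = 78.98
78.98 is ≥ 78 and < 81 → C+

C+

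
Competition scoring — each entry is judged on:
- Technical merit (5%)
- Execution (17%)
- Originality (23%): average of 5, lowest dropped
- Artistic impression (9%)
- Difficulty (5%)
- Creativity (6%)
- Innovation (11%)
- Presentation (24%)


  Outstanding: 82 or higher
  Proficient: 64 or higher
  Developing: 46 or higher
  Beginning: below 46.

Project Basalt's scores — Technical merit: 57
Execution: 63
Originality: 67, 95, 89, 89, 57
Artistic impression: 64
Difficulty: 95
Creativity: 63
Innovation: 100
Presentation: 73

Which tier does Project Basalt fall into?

Proficient

Originality: drop 57 → average of remaining 4 = 340/4 = 85
Weighted total:
  Technical merit 57 × 0.05 = 2.85
  Execution 63 × 0.17 = 10.71
  Originality 85 × 0.23 = 19.55
  Artistic impression 64 × 0.09 = 5.76
  Difficulty 95 × 0.05 = 4.75
  Creativity 63 × 0.06 = 3.78
  Innovation 100 × 0.11 = 11
  Presentation 73 × 0.24 = 17.52
Sum = 75.92
75.92 is ≥ 64 and < 82 → Proficient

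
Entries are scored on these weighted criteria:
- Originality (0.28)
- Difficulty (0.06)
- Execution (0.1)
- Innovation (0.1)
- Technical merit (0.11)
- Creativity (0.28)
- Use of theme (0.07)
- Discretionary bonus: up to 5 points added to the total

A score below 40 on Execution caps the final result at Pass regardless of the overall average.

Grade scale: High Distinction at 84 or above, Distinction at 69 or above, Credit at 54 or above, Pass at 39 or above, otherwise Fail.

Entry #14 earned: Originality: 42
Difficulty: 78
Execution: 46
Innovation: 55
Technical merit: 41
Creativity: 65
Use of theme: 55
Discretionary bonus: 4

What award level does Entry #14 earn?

Credit

Execution score 46 ≥ 40: minimum met.
Weighted total:
  Originality 42 × 0.28 = 11.76
  Difficulty 78 × 0.06 = 4.68
  Execution 46 × 0.1 = 4.6
  Innovation 55 × 0.1 = 5.5
  Technical merit 41 × 0.11 = 4.51
  Creativity 65 × 0.28 = 18.2
  Use of theme 55 × 0.07 = 3.85
Sum = 53.1
Discretionary bonus: 53.1 + 4 = 57.1
57.1 is ≥ 54 and < 69 → Credit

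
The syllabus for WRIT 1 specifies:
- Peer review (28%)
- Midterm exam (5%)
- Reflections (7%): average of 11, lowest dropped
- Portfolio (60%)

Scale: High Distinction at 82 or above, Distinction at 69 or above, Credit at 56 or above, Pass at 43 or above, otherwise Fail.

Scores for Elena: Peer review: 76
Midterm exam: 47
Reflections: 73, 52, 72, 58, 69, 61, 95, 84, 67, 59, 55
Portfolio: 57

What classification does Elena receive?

Reflections: drop 52 → average of remaining 10 = 693/10 = 69.3
Weighted total:
  Peer review 76 × 0.28 = 21.28
  Midterm exam 47 × 0.05 = 2.35
  Reflections 69.3 × 0.07 = 4.851
  Portfolio 57 × 0.6 = 34.2
Sum = 62.681
62.681 is ≥ 56 and < 69 → Credit

Credit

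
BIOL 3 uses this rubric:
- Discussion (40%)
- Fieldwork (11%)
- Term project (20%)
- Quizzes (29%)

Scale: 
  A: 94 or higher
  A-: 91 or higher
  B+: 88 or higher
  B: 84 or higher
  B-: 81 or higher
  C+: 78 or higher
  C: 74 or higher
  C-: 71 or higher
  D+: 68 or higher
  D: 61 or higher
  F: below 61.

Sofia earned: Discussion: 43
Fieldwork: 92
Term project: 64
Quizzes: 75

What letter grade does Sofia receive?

Weighted total:
  Discussion 43 × 0.4 = 17.2
  Fieldwork 92 × 0.11 = 10.12
  Term project 64 × 0.2 = 12.8
  Quizzes 75 × 0.29 = 21.75
Sum = 61.87
61.87 is ≥ 61 and < 68 → D

D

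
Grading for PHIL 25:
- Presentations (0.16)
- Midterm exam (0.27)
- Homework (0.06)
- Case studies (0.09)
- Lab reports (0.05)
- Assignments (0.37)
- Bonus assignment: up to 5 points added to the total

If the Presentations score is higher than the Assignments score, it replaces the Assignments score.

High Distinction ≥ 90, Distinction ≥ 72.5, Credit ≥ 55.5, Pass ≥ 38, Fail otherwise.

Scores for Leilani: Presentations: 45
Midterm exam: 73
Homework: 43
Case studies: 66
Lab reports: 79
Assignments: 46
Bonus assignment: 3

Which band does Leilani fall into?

Credit

Presentations (45) ≤ Assignments (46), so Assignments stays at 46.
Weighted total:
  Presentations 45 × 0.16 = 7.2
  Midterm exam 73 × 0.27 = 19.71
  Homework 43 × 0.06 = 2.58
  Case studies 66 × 0.09 = 5.94
  Lab reports 79 × 0.05 = 3.95
  Assignments 46 × 0.37 = 17.02
Sum = 56.4
Bonus assignment: 56.4 + 3 = 59.4
59.4 is ≥ 55.5 and < 72.5 → Credit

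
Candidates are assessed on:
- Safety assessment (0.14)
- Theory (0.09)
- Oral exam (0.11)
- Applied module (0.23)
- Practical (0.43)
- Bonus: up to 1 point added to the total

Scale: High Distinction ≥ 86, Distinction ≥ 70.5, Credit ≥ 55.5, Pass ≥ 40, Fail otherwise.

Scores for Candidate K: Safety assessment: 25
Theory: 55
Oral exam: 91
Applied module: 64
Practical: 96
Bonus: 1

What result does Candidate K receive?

Distinction

Weighted total:
  Safety assessment 25 × 0.14 = 3.5
  Theory 55 × 0.09 = 4.95
  Oral exam 91 × 0.11 = 10.01
  Applied module 64 × 0.23 = 14.72
  Practical 96 × 0.43 = 41.28
Sum = 74.46
Bonus: 74.46 + 1 = 75.46
75.46 is ≥ 70.5 and < 86 → Distinction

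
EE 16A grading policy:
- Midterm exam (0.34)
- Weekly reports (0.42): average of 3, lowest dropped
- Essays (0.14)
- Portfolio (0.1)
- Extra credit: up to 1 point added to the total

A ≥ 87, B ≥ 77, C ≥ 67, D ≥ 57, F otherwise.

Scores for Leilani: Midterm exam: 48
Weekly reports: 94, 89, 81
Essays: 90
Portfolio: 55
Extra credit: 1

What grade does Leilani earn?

Weekly reports: drop 81 → average of remaining 2 = 183/2 = 91.5
Weighted total:
  Midterm exam 48 × 0.34 = 16.32
  Weekly reports 91.5 × 0.42 = 38.43
  Essays 90 × 0.14 = 12.6
  Portfolio 55 × 0.1 = 5.5
Sum = 72.85
Extra credit: 72.85 + 1 = 73.85
73.85 is ≥ 67 and < 77 → C

C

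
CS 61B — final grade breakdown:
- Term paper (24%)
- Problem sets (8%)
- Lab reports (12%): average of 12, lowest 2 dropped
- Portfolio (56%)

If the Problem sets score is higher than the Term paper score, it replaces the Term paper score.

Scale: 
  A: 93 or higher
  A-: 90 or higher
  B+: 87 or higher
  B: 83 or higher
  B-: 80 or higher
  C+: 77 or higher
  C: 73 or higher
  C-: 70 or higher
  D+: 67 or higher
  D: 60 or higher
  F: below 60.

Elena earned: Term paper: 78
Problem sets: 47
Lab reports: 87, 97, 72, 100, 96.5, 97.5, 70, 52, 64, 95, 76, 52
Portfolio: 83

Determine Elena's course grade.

Lab reports: drop 52, 52 → average of remaining 10 = 855/10 = 85.5
Problem sets (47) ≤ Term paper (78), so Term paper stays at 78.
Weighted total:
  Term paper 78 × 0.24 = 18.72
  Problem sets 47 × 0.08 = 3.76
  Lab reports 85.5 × 0.12 = 10.26
  Portfolio 83 × 0.56 = 46.48
Sum = 79.22
79.22 is ≥ 77 and < 80 → C+

C+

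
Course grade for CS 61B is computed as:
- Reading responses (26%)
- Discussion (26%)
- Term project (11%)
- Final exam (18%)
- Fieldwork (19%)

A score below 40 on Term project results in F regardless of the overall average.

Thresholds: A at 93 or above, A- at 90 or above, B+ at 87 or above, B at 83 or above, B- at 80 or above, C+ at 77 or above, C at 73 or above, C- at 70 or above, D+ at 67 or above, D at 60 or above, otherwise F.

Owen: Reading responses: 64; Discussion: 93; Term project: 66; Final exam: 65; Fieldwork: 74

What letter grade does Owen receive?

C

Term project score 66 ≥ 40: minimum met.
Weighted total:
  Reading responses 64 × 0.26 = 16.64
  Discussion 93 × 0.26 = 24.18
  Term project 66 × 0.11 = 7.26
  Final exam 65 × 0.18 = 11.7
  Fieldwork 74 × 0.19 = 14.06
Sum = 73.84
73.84 is ≥ 73 and < 77 → C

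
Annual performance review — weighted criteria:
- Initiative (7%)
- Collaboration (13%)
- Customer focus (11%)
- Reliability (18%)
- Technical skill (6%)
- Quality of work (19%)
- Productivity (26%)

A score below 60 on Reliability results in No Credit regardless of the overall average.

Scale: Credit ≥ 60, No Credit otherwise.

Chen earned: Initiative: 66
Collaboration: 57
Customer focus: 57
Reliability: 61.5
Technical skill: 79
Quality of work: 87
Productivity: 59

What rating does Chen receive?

Reliability score 61.5 ≥ 60: minimum met.
Weighted total:
  Initiative 66 × 0.07 = 4.62
  Collaboration 57 × 0.13 = 7.41
  Customer focus 57 × 0.11 = 6.27
  Reliability 61.5 × 0.18 = 11.07
  Technical skill 79 × 0.06 = 4.74
  Quality of work 87 × 0.19 = 16.53
  Productivity 59 × 0.26 = 15.34
Sum = 65.98
65.98 ≥ 60 → Credit

Credit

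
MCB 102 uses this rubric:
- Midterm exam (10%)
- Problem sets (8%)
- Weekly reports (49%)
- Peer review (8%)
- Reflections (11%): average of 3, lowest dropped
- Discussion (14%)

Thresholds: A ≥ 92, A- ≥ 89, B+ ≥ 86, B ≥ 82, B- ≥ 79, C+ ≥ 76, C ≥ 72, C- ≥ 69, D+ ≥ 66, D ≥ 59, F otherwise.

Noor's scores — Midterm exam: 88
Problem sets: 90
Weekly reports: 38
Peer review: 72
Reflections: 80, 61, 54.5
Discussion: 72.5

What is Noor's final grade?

F

Reflections: drop 54.5 → average of remaining 2 = 141/2 = 70.5
Weighted total:
  Midterm exam 88 × 0.1 = 8.8
  Problem sets 90 × 0.08 = 7.2
  Weekly reports 38 × 0.49 = 18.62
  Peer review 72 × 0.08 = 5.76
  Reflections 70.5 × 0.11 = 7.755
  Discussion 72.5 × 0.14 = 10.15
Sum = 58.285
58.285 < 59 → F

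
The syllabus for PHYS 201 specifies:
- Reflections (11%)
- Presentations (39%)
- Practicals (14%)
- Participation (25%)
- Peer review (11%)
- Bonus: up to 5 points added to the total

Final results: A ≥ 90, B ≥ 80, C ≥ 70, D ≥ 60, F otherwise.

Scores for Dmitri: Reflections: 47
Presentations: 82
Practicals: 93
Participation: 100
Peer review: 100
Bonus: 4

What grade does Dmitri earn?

A

Weighted total:
  Reflections 47 × 0.11 = 5.17
  Presentations 82 × 0.39 = 31.98
  Practicals 93 × 0.14 = 13.02
  Participation 100 × 0.25 = 25
  Peer review 100 × 0.11 = 11
Sum = 86.17
Bonus: 86.17 + 4 = 90.17
90.17 ≥ 90 → A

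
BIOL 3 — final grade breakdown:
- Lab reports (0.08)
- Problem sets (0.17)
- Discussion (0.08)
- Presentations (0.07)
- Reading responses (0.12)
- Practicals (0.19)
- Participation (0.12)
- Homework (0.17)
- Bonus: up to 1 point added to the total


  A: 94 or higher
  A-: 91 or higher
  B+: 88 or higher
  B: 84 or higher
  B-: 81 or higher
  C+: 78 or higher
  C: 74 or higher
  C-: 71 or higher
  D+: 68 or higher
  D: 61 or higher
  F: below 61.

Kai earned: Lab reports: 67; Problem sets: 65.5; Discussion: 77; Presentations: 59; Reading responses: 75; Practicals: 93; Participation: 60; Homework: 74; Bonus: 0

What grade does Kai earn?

Weighted total:
  Lab reports 67 × 0.08 = 5.36
  Problem sets 65.5 × 0.17 = 11.135
  Discussion 77 × 0.08 = 6.16
  Presentations 59 × 0.07 = 4.13
  Reading responses 75 × 0.12 = 9
  Practicals 93 × 0.19 = 17.67
  Participation 60 × 0.12 = 7.2
  Homework 74 × 0.17 = 12.58
Sum = 73.235
Bonus: 73.235 + 0 = 73.235
73.235 is ≥ 71 and < 74 → C-

C-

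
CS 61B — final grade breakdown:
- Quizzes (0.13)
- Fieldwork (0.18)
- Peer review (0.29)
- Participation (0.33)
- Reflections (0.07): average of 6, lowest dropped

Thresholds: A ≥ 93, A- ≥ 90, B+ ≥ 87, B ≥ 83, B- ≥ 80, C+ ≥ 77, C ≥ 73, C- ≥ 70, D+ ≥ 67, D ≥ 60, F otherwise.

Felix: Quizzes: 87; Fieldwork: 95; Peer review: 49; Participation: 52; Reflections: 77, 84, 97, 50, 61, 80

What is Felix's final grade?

D

Reflections: drop 50 → average of remaining 5 = 399/5 = 79.8
Weighted total:
  Quizzes 87 × 0.13 = 11.31
  Fieldwork 95 × 0.18 = 17.1
  Peer review 49 × 0.29 = 14.21
  Participation 52 × 0.33 = 17.16
  Reflections 79.8 × 0.07 = 5.586
Sum = 65.366
65.366 is ≥ 60 and < 67 → D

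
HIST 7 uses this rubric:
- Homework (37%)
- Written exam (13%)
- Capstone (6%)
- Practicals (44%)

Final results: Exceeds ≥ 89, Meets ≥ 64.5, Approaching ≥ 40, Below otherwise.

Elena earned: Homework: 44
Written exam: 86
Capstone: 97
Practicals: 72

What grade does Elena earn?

Meets

Weighted total:
  Homework 44 × 0.37 = 16.28
  Written exam 86 × 0.13 = 11.18
  Capstone 97 × 0.06 = 5.82
  Practicals 72 × 0.44 = 31.68
Sum = 64.96
64.96 is ≥ 64.5 and < 89 → Meets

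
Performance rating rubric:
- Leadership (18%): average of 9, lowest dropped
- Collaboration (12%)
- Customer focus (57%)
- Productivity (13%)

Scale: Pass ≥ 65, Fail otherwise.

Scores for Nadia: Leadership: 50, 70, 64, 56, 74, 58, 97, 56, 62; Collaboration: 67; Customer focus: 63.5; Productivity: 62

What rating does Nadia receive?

Fail

Leadership: drop 50 → average of remaining 8 = 537/8 = 67.125
Weighted total:
  Leadership 67.125 × 0.18 = 12.0825
  Collaboration 67 × 0.12 = 8.04
  Customer focus 63.5 × 0.57 = 36.195
  Productivity 62 × 0.13 = 8.06
Sum = 64.3775
64.3775 < 65 → Fail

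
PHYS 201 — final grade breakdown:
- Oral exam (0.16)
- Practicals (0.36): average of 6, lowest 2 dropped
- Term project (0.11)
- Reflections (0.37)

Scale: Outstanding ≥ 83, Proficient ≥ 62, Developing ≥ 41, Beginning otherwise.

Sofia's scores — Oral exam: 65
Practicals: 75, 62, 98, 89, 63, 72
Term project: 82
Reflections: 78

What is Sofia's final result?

Practicals: drop 62, 63 → average of remaining 4 = 334/4 = 83.5
Weighted total:
  Oral exam 65 × 0.16 = 10.4
  Practicals 83.5 × 0.36 = 30.06
  Term project 82 × 0.11 = 9.02
  Reflections 78 × 0.37 = 28.86
Sum = 78.34
78.34 is ≥ 62 and < 83 → Proficient

Proficient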